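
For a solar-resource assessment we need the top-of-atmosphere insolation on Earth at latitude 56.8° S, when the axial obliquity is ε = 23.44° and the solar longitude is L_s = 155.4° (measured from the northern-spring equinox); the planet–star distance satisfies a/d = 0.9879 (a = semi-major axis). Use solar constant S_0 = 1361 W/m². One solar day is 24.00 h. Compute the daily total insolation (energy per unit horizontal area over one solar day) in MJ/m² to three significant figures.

12.4 MJ/m²

Solar declination: sin δ = sin ε · sin L_s = sin 23.44° × sin 155.4° = 0.16559, so δ = +9.532°.
cos h₀ = −tan(-56.8°) tan(+9.532°) = 0.2566, h₀ = 1.3113 rad.
Bracket: h₀ sin ϕ sin δ + cos ϕ cos δ sin h₀ = 1.3113×-0.83676×0.16559 + 0.54756×0.98619×0.96652 = -0.181693 + 0.521919 = 0.340226.
Inverse-square distance factor (a/d)² = 0.9879² = 0.975946.
Q̄ = (S_0/π) × 0.975946 × [bracket] = (1361/π) × 0.975946 × 0.340226 = 143.85 W/m².
Daily total = Q̄ × 24.00 h × 3600 s/h = 143.85 × 24.00 × 3600 / 10⁶ = 12.43 MJ/m².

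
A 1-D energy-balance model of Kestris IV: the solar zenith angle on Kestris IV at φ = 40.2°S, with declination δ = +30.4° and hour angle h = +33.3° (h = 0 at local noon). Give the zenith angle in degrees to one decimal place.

cos θ_z = sin φ sin δ + cos φ cos δ cos h = -0.326623 + 0.550617 = 0.223994.
θ_z = arccos(0.223994) = 77.1°.

θ_z = 77.1°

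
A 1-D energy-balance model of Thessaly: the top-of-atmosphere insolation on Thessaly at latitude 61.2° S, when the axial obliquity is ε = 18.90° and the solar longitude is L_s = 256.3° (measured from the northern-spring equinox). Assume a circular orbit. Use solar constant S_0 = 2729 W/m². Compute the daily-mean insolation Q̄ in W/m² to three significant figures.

Q̄ ≈ 848 W/m²

Solar declination: sin δ = sin ε · sin L_s = sin 18.90° × sin 256.3° = -0.31470, so δ = -18.343°.
cos h₀ = −tan(-61.2°) tan(-18.343°) = -0.6031, h₀ = 2.2182 rad.
Bracket: h₀ sin ϕ sin δ + cos ϕ cos δ sin h₀ = 2.2182×-0.87631×-0.31470 + 0.48175×0.94919×0.79768 = 0.611724 + 0.364757 = 0.976481.
Q̄ = (S_0/π) × [bracket] = (2729/π) × 0.976481 = 848.2 W/m².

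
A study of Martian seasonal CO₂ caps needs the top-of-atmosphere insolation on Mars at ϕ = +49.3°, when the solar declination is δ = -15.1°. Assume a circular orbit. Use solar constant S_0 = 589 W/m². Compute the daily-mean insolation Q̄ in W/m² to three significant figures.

cos h₀ = −tan(+49.3°) tan(-15.100°) = 0.3137, h₀ = 1.2517 rad.
Bracket: h₀ sin ϕ sin δ + cos ϕ cos δ sin h₀ = 1.2517×0.75813×-0.26050 + 0.65210×0.96547×0.94952 = -0.247202 + 0.597802 = 0.350600.
Q̄ = (S_0/π) × [bracket] = (589/π) × 0.350600 = 65.73 W/m².

Q̄ ≈ 65.7 W/m²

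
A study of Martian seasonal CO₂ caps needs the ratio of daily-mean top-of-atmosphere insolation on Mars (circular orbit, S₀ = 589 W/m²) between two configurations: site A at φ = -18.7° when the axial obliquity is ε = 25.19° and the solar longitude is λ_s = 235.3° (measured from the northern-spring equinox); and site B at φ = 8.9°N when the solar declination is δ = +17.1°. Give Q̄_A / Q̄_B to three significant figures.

— Configuration A (φ=-18.7°):
Solar declination: sin δ = sin ε · sin λ_s = sin 25.19° × sin 235.3° = -0.34992, so δ = -20.483°.
cos H₀ = −tan(-18.7°) tan(-20.483°) = -0.1264, H₀ = 1.6976 rad.
Bracket: H₀ sin φ sin δ + cos φ cos δ sin H₀ = 1.6976×-0.32061×-0.34992 + 0.94721×0.93678×0.99197 = 0.190450 + 0.880202 = 1.070652.
Q̄ = (S₀/π) × [bracket] = (589/π) × 1.070652 = 200.73 W/m².
— Configuration B (φ=+8.9°):
cos H₀ = −tan(+8.9°) tan(+17.100°) = -0.0482, H₀ = 1.6190 rad.
Bracket: H₀ sin φ sin δ + cos φ cos δ sin H₀ = 1.6190×0.15471×0.29404 + 0.98796×0.95579×0.99884 = 0.073650 + 0.943187 = 1.016837.
Q̄ = (S₀/π) × [bracket] = (589/π) × 1.016837 = 190.64 W/m².
Ratio Q̄_A / Q̄_B = 200.73 / 190.64 = 1.053.

Q̄_A / Q̄_B ≈ 1.05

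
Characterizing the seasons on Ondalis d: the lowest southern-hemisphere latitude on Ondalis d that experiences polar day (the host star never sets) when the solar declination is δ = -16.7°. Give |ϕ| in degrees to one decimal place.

|ϕ| = 73.3°

Polar day requires cos h₀ = −tan ϕ tan δ ≤ −1, i.e. tan ϕ tan δ ≥ 1.
The boundary is |tan ϕ| · |tan δ| = 1, so |ϕ| = 90° − |δ| = 90° − 16.7° = 73.3° in the southern hemisphere.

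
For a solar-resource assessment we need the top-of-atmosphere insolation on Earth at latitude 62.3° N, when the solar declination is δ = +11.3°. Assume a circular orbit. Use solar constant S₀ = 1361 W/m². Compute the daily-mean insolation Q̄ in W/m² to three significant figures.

cos H₀ = −tan(+62.3°) tan(+11.300°) = -0.3806, H₀ = 1.9612 rad.
Bracket: H₀ sin φ sin δ + cos φ cos δ sin H₀ = 1.9612×0.88539×0.19595 + 0.46484×0.98061×0.92474 = 0.340253 + 0.421521 = 0.761774.
Q̄ = (S₀/π) × [bracket] = (1361/π) × 0.761774 = 330.0 W/m².

Q̄ ≈ 330 W/m²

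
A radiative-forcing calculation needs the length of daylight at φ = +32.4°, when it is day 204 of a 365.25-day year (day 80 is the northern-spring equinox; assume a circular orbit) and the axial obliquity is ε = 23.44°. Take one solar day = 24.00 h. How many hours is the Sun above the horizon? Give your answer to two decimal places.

Solar longitude: λ_s = 360° × (204 − 80)/365.25 = 122.218°.
sin δ = sin 23.44° × sin 122.218° = 0.33654, so δ = +19.666°.
cos H₀ = −tan φ · tan δ = −tan(+32.4°) × tan(+19.666°) = -0.2268, so H₀ = 1.7996 rad = 103.11°.
Daylight = 2H₀/(2π) × 24.00 h = (1.7996/π) × 24.00 = 13.75 h.

13.75 h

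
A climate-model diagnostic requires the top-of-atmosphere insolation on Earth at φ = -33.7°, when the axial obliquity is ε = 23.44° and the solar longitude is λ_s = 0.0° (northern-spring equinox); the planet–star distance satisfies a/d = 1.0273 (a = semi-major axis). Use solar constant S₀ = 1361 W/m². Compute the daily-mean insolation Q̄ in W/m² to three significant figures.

Solar declination: sin δ = sin ε · sin λ_s = sin 23.44° × sin 0.0° = 0.00000, so δ = +0.000°.
cos H₀ = −tan(-33.7°) tan(+0.000°) = 0.0000, H₀ = 1.5708 rad.
Bracket: H₀ sin φ sin δ + cos φ cos δ sin H₀ = 1.5708×-0.55484×0.00000 + 0.83195×1.00000×1.00000 = -0.000000 + 0.831950 = 0.831950.
Inverse-square distance factor (a/d)² = 1.0273² = 1.055345.
Q̄ = (S₀/π) × 1.055345 × [bracket] = (1361/π) × 1.055345 × 0.831950 = 380.4 W/m².

Q̄ ≈ 380 W/m²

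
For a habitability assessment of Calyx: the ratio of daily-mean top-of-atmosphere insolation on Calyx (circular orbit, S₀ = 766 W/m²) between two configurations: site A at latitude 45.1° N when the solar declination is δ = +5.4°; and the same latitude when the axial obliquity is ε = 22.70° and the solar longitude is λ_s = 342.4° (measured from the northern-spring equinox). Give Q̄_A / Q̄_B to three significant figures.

Q̄_A / Q̄_B ≈ 1.41

— Configuration A (φ=+45.1°):
cos H₀ = −tan(+45.1°) tan(+5.400°) = -0.0949, H₀ = 1.6658 rad.
Bracket: H₀ sin φ sin δ + cos φ cos δ sin H₀ = 1.6658×0.70834×0.09411 + 0.70587×0.99556×0.99549 = 0.111045 + 0.699567 = 0.810612.
Q̄ = (S₀/π) × [bracket] = (766/π) × 0.810612 = 197.65 W/m².
— Configuration B (φ=+45.1°):
Solar declination: sin δ = sin ε · sin λ_s = sin 22.70° × sin 342.4° = -0.11669, so δ = -6.701°.
cos H₀ = −tan(+45.1°) tan(-6.701°) = 0.1179, H₀ = 1.4526 rad.
Bracket: H₀ sin φ sin δ + cos φ cos δ sin H₀ = 1.4526×0.70834×-0.11669 + 0.70587×0.99317×0.99303 = -0.120066 + 0.696163 = 0.576097.
Q̄ = (S₀/π) × [bracket] = (766/π) × 0.576097 = 140.47 W/m².
Ratio Q̄_A / Q̄_B = 197.65 / 140.47 = 1.407.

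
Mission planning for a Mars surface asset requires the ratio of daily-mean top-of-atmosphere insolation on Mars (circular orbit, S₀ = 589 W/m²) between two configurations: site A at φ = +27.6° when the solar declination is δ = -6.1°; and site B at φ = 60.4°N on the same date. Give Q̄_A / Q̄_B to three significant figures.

Q̄_A / Q̄_B ≈ 2.27

— Configuration A (φ=+27.6°):
cos H₀ = −tan(+27.6°) tan(-6.100°) = 0.0559, H₀ = 1.5149 rad.
Bracket: H₀ sin φ sin δ + cos φ cos δ sin H₀ = 1.5149×0.46330×-0.10626 + 0.88620×0.99434×0.99844 = -0.074579 + 0.879809 = 0.805230.
Q̄ = (S₀/π) × [bracket] = (589/π) × 0.805230 = 150.97 W/m².
— Configuration B (φ=+60.4°):
cos H₀ = −tan(+60.4°) tan(-6.100°) = 0.1881, H₀ = 1.3815 rad.
Bracket: H₀ sin φ sin δ + cos φ cos δ sin H₀ = 1.3815×0.86949×-0.10626 + 0.49394×0.99434×0.98215 = -0.127640 + 0.482377 = 0.354737.
Q̄ = (S₀/π) × [bracket] = (589/π) × 0.354737 = 66.508 W/m².
Ratio Q̄_A / Q̄_B = 150.97 / 66.508 = 2.270.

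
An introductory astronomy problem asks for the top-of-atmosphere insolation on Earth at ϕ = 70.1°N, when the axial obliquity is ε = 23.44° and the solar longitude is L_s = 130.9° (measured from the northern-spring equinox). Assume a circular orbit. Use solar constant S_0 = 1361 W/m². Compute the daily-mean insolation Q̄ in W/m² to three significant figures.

Q̄ ≈ 391 W/m²

Solar declination: sin δ = sin ε · sin L_s = sin 23.44° × sin 130.9° = 0.30067, so δ = +17.498°.
cos h₀ = −tan(+70.1°) tan(+17.498°) = -0.8709, h₀ = 2.6278 rad.
Bracket: h₀ sin ϕ sin δ + cos ϕ cos δ sin h₀ = 2.6278×0.94029×0.30067 + 0.34038×0.95373×0.49148 = 0.742924 + 0.159549 = 0.902473.
Q̄ = (S_0/π) × [bracket] = (1361/π) × 0.902473 = 391.0 W/m².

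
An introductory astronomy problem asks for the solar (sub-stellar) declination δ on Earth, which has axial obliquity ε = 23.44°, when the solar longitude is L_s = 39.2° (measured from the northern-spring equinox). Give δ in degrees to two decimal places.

δ = +14.56°

sin δ = sin ε · sin L_s = sin 23.44° × sin 39.2° = 0.251414.
δ = arcsin(0.251414) = +14.56°.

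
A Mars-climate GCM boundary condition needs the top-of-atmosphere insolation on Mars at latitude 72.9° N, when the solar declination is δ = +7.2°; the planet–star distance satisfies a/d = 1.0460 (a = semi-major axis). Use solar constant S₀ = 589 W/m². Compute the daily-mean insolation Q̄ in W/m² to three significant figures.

Q̄ ≈ 104 W/m²

cos H₀ = −tan(+72.9°) tan(+7.200°) = -0.4106, H₀ = 1.9940 rad.
Bracket: H₀ sin φ sin δ + cos φ cos δ sin H₀ = 1.9940×0.95579×0.12533 + 0.29404×0.99211×0.91180 = 0.238860 + 0.265990 = 0.504850.
Inverse-square distance factor (a/d)² = 1.0460² = 1.094116.
Q̄ = (S₀/π) × 1.094116 × [bracket] = (589/π) × 1.094116 × 0.504850 = 103.6 W/m².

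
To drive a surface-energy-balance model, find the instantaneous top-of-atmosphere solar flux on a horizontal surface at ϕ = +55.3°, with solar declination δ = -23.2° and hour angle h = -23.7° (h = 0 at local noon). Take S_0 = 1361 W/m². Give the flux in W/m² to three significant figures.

211 W/m²

cos θ_z = sin ϕ sin δ + cos ϕ cos δ cos h = -0.323877 + 0.479116 = 0.155239.
Flux = S_0 · cos θ_z = 1361 × 0.155239 = 211.3 W/m².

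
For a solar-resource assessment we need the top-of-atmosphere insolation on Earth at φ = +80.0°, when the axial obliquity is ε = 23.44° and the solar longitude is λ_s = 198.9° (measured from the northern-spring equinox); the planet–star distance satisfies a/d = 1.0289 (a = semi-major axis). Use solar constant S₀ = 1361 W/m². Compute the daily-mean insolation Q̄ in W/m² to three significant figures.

Q̄ ≈ 10.2 W/m²

Solar declination: sin δ = sin ε · sin λ_s = sin 23.44° × sin 198.9° = -0.12885, so δ = -7.403°.
cos H₀ = −tan(+80.0°) tan(-7.403°) = 0.7369, H₀ = 0.7423 rad.
Bracket: H₀ sin φ sin δ + cos φ cos δ sin H₀ = 0.7423×0.98481×-0.12885 + 0.17365×0.99166×0.67601 = -0.094193 + 0.116410 = 0.022217.
Inverse-square distance factor (a/d)² = 1.0289² = 1.058635.
Q̄ = (S₀/π) × 1.058635 × [bracket] = (1361/π) × 1.058635 × 0.022217 = 10.19 W/m².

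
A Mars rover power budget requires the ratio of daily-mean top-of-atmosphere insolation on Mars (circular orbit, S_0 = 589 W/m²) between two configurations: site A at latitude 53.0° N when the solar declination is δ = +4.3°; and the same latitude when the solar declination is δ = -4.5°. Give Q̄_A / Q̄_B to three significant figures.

Q̄_A / Q̄_B ≈ 1.38

— Configuration A (ϕ=+53.0°):
cos h₀ = −tan(+53.0°) tan(+4.300°) = -0.0998, h₀ = 1.6707 rad.
Bracket: h₀ sin ϕ sin δ + cos ϕ cos δ sin h₀ = 1.6707×0.79864×0.07498 + 0.60182×0.99719×0.99501 = 0.100045 + 0.597134 = 0.697179.
Q̄ = (S_0/π) × [bracket] = (589/π) × 0.697179 = 130.71 W/m².
— Configuration B (ϕ=+53.0°):
cos h₀ = −tan(+53.0°) tan(-4.500°) = 0.1044, h₀ = 1.4662 rad.
Bracket: h₀ sin ϕ sin δ + cos ϕ cos δ sin h₀ = 1.4662×0.79864×-0.07846 + 0.60182×0.99692×0.99453 = -0.091874 + 0.596685 = 0.504811.
Q̄ = (S_0/π) × [bracket] = (589/π) × 0.504811 = 94.644 W/m².
Ratio Q̄_A / Q̄_B = 130.71 / 94.644 = 1.381.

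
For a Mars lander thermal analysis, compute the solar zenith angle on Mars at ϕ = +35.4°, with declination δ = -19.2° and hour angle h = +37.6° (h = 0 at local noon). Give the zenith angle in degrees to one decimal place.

cos θ_z = sin ϕ sin δ + cos ϕ cos δ cos h = -0.190506 + 0.609895 = 0.419389.
θ_z = arccos(0.419389) = 65.2°.

θ_z = 65.2°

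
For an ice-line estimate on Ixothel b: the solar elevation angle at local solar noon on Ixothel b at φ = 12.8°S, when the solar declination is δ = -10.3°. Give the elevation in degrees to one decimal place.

87.5°

At local noon the hour angle is zero, so the zenith angle equals |φ − δ| = |-12.8° − (-10.300°)| = 2.500°.
Elevation = 90° − 2.500° = 87.5°.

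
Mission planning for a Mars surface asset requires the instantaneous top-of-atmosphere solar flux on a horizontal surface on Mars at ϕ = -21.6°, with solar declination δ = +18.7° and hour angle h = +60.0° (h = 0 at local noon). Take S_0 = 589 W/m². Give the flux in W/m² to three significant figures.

cos θ_z = sin ϕ sin δ + cos ϕ cos δ cos h = -0.118026 + 0.440347 = 0.322321.
Flux = S_0 · cos θ_z = 589 × 0.322321 = 189.8 W/m².

190 W/m²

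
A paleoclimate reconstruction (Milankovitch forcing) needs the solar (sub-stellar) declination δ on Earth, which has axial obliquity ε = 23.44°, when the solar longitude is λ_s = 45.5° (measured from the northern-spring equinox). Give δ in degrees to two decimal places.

sin δ = sin ε · sin λ_s = sin 23.44° × sin 45.5° = 0.283723.
δ = arcsin(0.283723) = +16.48°.

δ = +16.48°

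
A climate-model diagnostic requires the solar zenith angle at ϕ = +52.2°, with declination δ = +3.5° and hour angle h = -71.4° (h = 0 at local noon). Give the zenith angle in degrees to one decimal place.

θ_z = 75.9°

cos θ_z = sin ϕ sin δ + cos ϕ cos δ cos h = 0.048238 + 0.195128 = 0.243366.
θ_z = arccos(0.243366) = 75.9°.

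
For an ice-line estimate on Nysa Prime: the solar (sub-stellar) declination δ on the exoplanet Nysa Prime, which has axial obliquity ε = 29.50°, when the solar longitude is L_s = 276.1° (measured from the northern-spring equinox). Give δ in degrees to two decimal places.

δ = -29.32°

sin δ = sin ε · sin L_s = sin 29.50° × sin 276.1° = -0.489635.
δ = arcsin(-0.489635) = -29.32°.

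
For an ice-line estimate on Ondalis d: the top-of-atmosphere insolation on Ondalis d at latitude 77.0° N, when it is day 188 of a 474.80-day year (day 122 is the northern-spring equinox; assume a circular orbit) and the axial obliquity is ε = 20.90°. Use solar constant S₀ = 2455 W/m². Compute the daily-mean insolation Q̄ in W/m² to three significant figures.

Solar longitude: λ_s = 360° × (188 − 122)/474.80 = 50.042°.
sin δ = sin 20.90° × sin 50.042° = 0.27345, so δ = +15.869°.
cos H₀ = −tan(+77.0°) tan(+15.869°) = -1.2314 ≤ −1 ⇒ polar day, H₀ = π.
Bracket: H₀ sin φ sin δ + cos φ cos δ sin H₀ = 3.1416×0.97437×0.27345 + 0.22495×0.96189×0.00000 = 0.837053 + 0.000000 = 0.837053.
Q̄ = (S₀/π) × [bracket] = (2455/π) × 0.837053 = 654.1 W/m².

Q̄ ≈ 654 W/m²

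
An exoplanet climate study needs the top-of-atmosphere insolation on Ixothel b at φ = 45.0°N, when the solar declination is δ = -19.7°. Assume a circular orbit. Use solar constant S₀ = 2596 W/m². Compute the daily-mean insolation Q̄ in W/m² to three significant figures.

cos H₀ = −tan(+45.0°) tan(-19.700°) = 0.3581, H₀ = 1.2046 rad.
Bracket: H₀ sin φ sin δ + cos φ cos δ sin H₀ = 1.2046×0.70711×-0.33710 + 0.70711×0.94147×0.93370 = -0.287137 + 0.621585 = 0.334448.
Q̄ = (S₀/π) × [bracket] = (2596/π) × 0.334448 = 276.4 W/m².

Q̄ ≈ 276 W/m²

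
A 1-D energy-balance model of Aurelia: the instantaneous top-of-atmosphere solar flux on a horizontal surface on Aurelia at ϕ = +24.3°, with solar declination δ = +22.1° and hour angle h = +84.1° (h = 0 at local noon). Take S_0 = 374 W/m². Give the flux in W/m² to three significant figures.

cos θ_z = sin ϕ sin δ + cos ϕ cos δ cos h = 0.154822 + 0.086802 = 0.241624.
Flux = S_0 · cos θ_z = 374 × 0.241624 = 90.37 W/m².

90.4 W/m²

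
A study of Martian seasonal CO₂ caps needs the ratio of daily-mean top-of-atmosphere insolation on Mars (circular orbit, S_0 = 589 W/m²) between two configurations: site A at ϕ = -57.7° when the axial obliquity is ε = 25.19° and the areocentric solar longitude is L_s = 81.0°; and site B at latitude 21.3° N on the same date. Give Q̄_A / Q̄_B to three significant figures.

Q̄_A / Q̄_B ≈ 0.0582

— Configuration A (ϕ=-57.7°):
sin δ = sin 25.19° × sin 81.0° = 0.42038, so δ = +24.859°.
cos h₀ = −tan(-57.7°) tan(+24.859°) = 0.7329, h₀ = 0.7483 rad.
Bracket: h₀ sin ϕ sin δ + cos ϕ cos δ sin h₀ = 0.7483×-0.84526×0.42038 + 0.53435×0.90735×0.68036 = -0.265894 + 0.329867 = 0.063973.
Q̄ = (S_0/π) × [bracket] = (589/π) × 0.063973 = 11.994 W/m².
— Configuration B (ϕ=+21.3°):
cos h₀ = −tan(+21.3°) tan(+24.859°) = -0.1806, h₀ = 1.7524 rad.
Bracket: h₀ sin ϕ sin δ + cos ϕ cos δ sin h₀ = 1.7524×0.36325×0.42038 + 0.93169×0.90735×0.98355 = 0.267597 + 0.831463 = 1.099060.
Q̄ = (S_0/π) × [bracket] = (589/π) × 1.099060 = 206.06 W/m².
Ratio Q̄_A / Q̄_B = 11.994 / 206.06 = 0.05821.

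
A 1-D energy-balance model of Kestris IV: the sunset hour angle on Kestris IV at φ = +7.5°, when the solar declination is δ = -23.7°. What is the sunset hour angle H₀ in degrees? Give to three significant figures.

cos H₀ = −tan φ · tan δ = −tan(+7.5°) × tan(-23.700°) = 0.0578, so H₀ = 1.5130 rad = 86.69°.

H₀ = 86.7°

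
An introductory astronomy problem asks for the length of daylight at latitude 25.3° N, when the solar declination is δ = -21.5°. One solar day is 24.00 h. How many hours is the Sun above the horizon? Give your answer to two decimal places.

cos H₀ = −tan φ · tan δ = −tan(+25.3°) × tan(-21.500°) = 0.1862, so H₀ = 1.3835 rad = 79.27°.
Daylight = 2H₀/(2π) × 24.00 h = (1.3835/π) × 24.00 = 10.57 h.

10.57 h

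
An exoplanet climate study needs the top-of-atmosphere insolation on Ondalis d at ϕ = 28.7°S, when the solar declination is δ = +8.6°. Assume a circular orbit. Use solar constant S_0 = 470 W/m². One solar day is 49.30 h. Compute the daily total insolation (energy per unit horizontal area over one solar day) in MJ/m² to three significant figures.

20.1 MJ/m²

cos h₀ = −tan(-28.7°) tan(+8.600°) = 0.0828, h₀ = 1.4879 rad.
Bracket: h₀ sin ϕ sin δ + cos ϕ cos δ sin h₀ = 1.4879×-0.48022×0.14954 + 0.87715×0.98876×0.99657 = -0.106849 + 0.864316 = 0.757467.
Q̄ = (S_0/π) × [bracket] = (470/π) × 0.757467 = 113.32 W/m².
Daily total = Q̄ × 49.30 h × 3600 s/h = 113.32 × 49.30 × 3600 / 10⁶ = 20.11 MJ/m².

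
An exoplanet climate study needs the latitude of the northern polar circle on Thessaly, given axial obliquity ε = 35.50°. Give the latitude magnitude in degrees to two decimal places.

The polar circle is the lowest latitude that experiences at least one full rotation of continuous daylight at the northern-summer solstice; it lies at |φ| = 90° − ε = 90° − 35.50° = 54.50°.

54.50°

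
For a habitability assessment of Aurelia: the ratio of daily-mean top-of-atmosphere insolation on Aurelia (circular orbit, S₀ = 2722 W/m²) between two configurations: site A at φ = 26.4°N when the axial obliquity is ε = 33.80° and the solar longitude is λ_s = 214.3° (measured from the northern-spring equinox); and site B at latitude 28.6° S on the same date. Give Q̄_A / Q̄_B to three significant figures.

Q̄_A / Q̄_B ≈ 0.594

— Configuration A (φ=+26.4°):
Solar declination: sin δ = sin ε · sin λ_s = sin 33.80° × sin 214.3° = -0.31349, so δ = -18.270°.
cos H₀ = −tan(+26.4°) tan(-18.270°) = 0.1639, H₀ = 1.4062 rad.
Bracket: H₀ sin φ sin δ + cos φ cos δ sin H₀ = 1.4062×0.44464×-0.31349 + 0.89571×0.94959×0.98648 = -0.196010 + 0.839058 = 0.643048.
Q̄ = (S₀/π) × [bracket] = (2722/π) × 0.643048 = 557.16 W/m².
— Configuration B (φ=-28.6°):
cos H₀ = −tan(-28.6°) tan(-18.270°) = -0.1800, H₀ = 1.7518 rad.
Bracket: H₀ sin φ sin δ + cos φ cos δ sin H₀ = 1.7518×-0.47869×-0.31349 + 0.87798×0.94959×0.98367 = 0.262883 + 0.820106 = 1.082989.
Q̄ = (S₀/π) × [bracket] = (2722/π) × 1.082989 = 938.34 W/m².
Ratio Q̄_A / Q̄_B = 557.16 / 938.34 = 0.5938.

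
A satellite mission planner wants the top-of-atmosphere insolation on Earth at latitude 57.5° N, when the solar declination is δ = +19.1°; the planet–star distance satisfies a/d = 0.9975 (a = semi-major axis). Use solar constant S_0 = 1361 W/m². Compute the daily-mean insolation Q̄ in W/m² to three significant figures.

Q̄ ≈ 439 W/m²

cos h₀ = −tan(+57.5°) tan(+19.100°) = -0.5436, h₀ = 2.1455 rad.
Bracket: h₀ sin ϕ sin δ + cos ϕ cos δ sin h₀ = 2.1455×0.84339×0.32722 + 0.53730×0.94495×0.83938 = 0.592102 + 0.426171 = 1.018273.
Inverse-square distance factor (a/d)² = 0.9975² = 0.995006.
Q̄ = (S_0/π) × 0.995006 × [bracket] = (1361/π) × 0.995006 × 1.018273 = 438.9 W/m².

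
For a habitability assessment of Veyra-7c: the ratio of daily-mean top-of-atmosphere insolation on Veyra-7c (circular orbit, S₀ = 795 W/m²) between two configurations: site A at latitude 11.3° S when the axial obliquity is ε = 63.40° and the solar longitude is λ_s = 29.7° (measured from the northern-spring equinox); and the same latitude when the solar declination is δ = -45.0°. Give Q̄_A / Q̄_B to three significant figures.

Q̄_A / Q̄_B ≈ 0.808

— Configuration A (φ=-11.3°):
Solar declination: sin δ = sin ε · sin λ_s = sin 63.40° × sin 29.7° = 0.44302, so δ = +26.297°.
cos H₀ = −tan(-11.3°) tan(+26.297°) = 0.0987, H₀ = 1.4719 rad.
Bracket: H₀ sin φ sin δ + cos φ cos δ sin H₀ = 1.4719×-0.19595×0.44302 + 0.98061×0.89651×0.99511 = -0.127775 + 0.874828 = 0.747053.
Q̄ = (S₀/π) × [bracket] = (795/π) × 0.747053 = 189.05 W/m².
— Configuration B (φ=-11.3°):
cos H₀ = −tan(-11.3°) tan(-45.000°) = -0.1998, H₀ = 1.7720 rad.
Bracket: H₀ sin φ sin δ + cos φ cos δ sin H₀ = 1.7720×-0.19595×-0.70711 + 0.98061×0.70711×0.97983 = 0.245525 + 0.679413 = 0.924938.
Q̄ = (S₀/π) × [bracket] = (795/π) × 0.924938 = 234.06 W/m².
Ratio Q̄_A / Q̄_B = 189.05 / 234.06 = 0.8077.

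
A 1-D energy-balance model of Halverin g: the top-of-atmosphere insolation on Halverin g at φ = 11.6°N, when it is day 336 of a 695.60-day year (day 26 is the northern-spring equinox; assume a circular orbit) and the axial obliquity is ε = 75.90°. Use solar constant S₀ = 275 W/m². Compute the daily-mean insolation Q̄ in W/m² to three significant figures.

Solar longitude: λ_s = 360° × (336 − 26)/695.60 = 160.437°.
sin δ = sin 75.90° × sin 160.437° = 0.32475, so δ = +18.951°.
cos H₀ = −tan(+11.6°) tan(+18.951°) = -0.0705, H₀ = 1.6413 rad.
Bracket: H₀ sin φ sin δ + cos φ cos δ sin H₀ = 1.6413×0.20108×0.32475 + 0.97958×0.94580×0.99751 = 0.107178 + 0.924180 = 1.031358.
Q̄ = (S₀/π) × [bracket] = (275/π) × 1.031358 = 90.28 W/m².

Q̄ ≈ 90.3 W/m²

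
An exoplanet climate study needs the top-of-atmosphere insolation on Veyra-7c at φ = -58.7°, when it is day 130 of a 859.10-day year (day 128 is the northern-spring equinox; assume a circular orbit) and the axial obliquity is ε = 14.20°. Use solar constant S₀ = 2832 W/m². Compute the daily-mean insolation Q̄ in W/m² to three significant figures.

Q̄ ≈ 464 W/m²

Solar longitude: λ_s = 360° × (130 − 128)/859.10 = 0.838°.
sin δ = sin 14.20° × sin 0.838° = 0.00359, so δ = +0.206°.
cos H₀ = −tan(-58.7°) tan(+0.206°) = 0.0059, H₀ = 1.5649 rad.
Bracket: H₀ sin φ sin δ + cos φ cos δ sin H₀ = 1.5649×-0.85446×0.00359 + 0.51952×0.99999×0.99998 = -0.004800 + 0.519504 = 0.514704.
Q̄ = (S₀/π) × [bracket] = (2832/π) × 0.514704 = 464.0 W/m².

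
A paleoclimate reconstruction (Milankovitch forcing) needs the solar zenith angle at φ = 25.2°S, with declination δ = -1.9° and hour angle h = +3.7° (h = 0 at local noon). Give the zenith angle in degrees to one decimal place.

θ_z = 23.6°

cos θ_z = sin φ sin δ + cos φ cos δ cos h = 0.014117 + 0.902445 = 0.916562.
θ_z = arccos(0.916562) = 23.6°.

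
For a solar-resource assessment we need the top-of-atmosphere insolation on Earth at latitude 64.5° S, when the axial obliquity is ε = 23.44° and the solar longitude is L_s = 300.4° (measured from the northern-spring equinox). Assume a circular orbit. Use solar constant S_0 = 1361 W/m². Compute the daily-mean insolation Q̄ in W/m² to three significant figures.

Solar declination: sin δ = sin ε · sin L_s = sin 23.44° × sin 300.4° = -0.34310, so δ = -20.066°.
cos h₀ = −tan(-64.5°) tan(-20.066°) = -0.7658, h₀ = 2.4431 rad.
Bracket: h₀ sin ϕ sin δ + cos ϕ cos δ sin h₀ = 2.4431×-0.90259×-0.34310 + 0.43051×0.93930×0.64307 = 0.756576 + 0.260043 = 1.016619.
Q̄ = (S_0/π) × [bracket] = (1361/π) × 1.016619 = 440.4 W/m².

Q̄ ≈ 440 W/m²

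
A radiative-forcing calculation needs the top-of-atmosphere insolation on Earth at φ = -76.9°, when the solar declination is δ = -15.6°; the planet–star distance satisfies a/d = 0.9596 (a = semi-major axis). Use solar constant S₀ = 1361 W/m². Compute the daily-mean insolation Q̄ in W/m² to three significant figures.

cos H₀ = −tan(-76.9°) tan(-15.600°) = -1.1998 ≤ −1 ⇒ polar day, H₀ = π.
Bracket: H₀ sin φ sin δ + cos φ cos δ sin H₀ = 3.1416×-0.97398×-0.26892 + 0.22665×0.96316×0.00000 = 0.822856 + 0.000000 = 0.822856.
Inverse-square distance factor (a/d)² = 0.9596² = 0.920832.
Q̄ = (S₀/π) × 0.920832 × [bracket] = (1361/π) × 0.920832 × 0.822856 = 328.3 W/m².

Q̄ ≈ 328 W/m²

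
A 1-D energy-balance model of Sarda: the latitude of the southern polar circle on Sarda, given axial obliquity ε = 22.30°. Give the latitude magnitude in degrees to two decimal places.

67.70°

The polar circle is the lowest latitude that experiences at least one full rotation of continuous darkness at the northern-summer solstice; it lies at |ϕ| = 90° − ε = 90° − 22.30° = 67.70°.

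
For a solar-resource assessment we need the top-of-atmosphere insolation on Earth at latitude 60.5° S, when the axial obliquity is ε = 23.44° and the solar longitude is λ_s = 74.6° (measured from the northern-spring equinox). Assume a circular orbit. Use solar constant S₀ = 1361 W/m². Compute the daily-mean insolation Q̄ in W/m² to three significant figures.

Solar declination: sin δ = sin ε · sin λ_s = sin 23.44° × sin 74.6° = 0.38351, so δ = +22.551°.
cos H₀ = −tan(-60.5°) tan(+22.551°) = 0.7340, H₀ = 0.7467 rad.
Bracket: H₀ sin φ sin δ + cos φ cos δ sin H₀ = 0.7467×-0.87036×0.38351 + 0.49242×0.92354×0.67919 = -0.249242 + 0.308875 = 0.059633.
Q̄ = (S₀/π) × [bracket] = (1361/π) × 0.059633 = 25.83 W/m².

Q̄ ≈ 25.8 W/m²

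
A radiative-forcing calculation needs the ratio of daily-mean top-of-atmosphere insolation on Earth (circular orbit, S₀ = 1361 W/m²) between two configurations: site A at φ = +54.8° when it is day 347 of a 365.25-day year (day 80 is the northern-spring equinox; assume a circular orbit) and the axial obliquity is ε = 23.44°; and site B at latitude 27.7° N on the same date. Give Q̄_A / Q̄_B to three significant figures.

Q̄_A / Q̄_B ≈ 0.228

— Configuration A (φ=+54.8°):
Solar longitude: λ_s = 360° × (347 − 80)/365.25 = 263.162°.
sin δ = sin 23.44° × sin 263.162° = -0.39496, so δ = -23.263°.
cos H₀ = −tan(+54.8°) tan(-23.263°) = 0.6094, H₀ = 0.9154 rad.
Bracket: H₀ sin φ sin δ + cos φ cos δ sin H₀ = 0.9154×0.81714×-0.39496 + 0.57643×0.91870×0.79283 = -0.295434 + 0.419856 = 0.124422.
Q̄ = (S₀/π) × [bracket] = (1361/π) × 0.124422 = 53.902 W/m².
— Configuration B (φ=+27.7°):
cos H₀ = −tan(+27.7°) tan(-23.263°) = 0.2257, H₀ = 1.3431 rad.
Bracket: H₀ sin φ sin δ + cos φ cos δ sin H₀ = 1.3431×0.46484×-0.39496 + 0.88539×0.91870×0.97419 = -0.246584 + 0.792414 = 0.545830.
Q̄ = (S₀/π) × [bracket] = (1361/π) × 0.545830 = 236.46 W/m².
Ratio Q̄_A / Q̄_B = 53.902 / 236.46 = 0.2280.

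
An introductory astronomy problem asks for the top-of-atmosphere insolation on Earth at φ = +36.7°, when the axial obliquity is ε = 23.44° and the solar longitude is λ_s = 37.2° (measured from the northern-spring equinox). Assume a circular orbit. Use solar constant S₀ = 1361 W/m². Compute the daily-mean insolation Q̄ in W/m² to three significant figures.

Q̄ ≈ 441 W/m²

Solar declination: sin δ = sin ε · sin λ_s = sin 23.44° × sin 37.2° = 0.24050, so δ = +13.916°.
cos H₀ = −tan(+36.7°) tan(+13.916°) = -0.1847, H₀ = 1.7565 rad.
Bracket: H₀ sin φ sin δ + cos φ cos δ sin H₀ = 1.7565×0.59763×0.24050 + 0.80178×0.97065×0.98280 = 0.252462 + 0.764862 = 1.017324.
Q̄ = (S₀/π) × [bracket] = (1361/π) × 1.017324 = 440.7 W/m².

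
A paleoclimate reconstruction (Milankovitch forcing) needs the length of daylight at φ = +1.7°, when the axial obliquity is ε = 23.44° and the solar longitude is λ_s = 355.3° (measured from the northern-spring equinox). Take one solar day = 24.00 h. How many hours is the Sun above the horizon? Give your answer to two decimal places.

Solar declination: sin δ = sin ε · sin λ_s = sin 23.44° × sin 355.3° = -0.03259, so δ = -1.868°.
cos H₀ = −tan φ · tan δ = −tan(+1.7°) × tan(-1.868°) = 0.0010, so H₀ = 1.5698 rad = 89.94°.
Daylight = 2H₀/(2π) × 24.00 h = (1.5698/π) × 24.00 = 11.99 h.

11.99 h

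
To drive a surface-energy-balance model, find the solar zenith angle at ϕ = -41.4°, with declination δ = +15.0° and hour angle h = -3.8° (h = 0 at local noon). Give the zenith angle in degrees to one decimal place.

cos θ_z = sin ϕ sin δ + cos ϕ cos δ cos h = -0.171160 + 0.722959 = 0.551799.
θ_z = arccos(0.551799) = 56.5°.

θ_z = 56.5°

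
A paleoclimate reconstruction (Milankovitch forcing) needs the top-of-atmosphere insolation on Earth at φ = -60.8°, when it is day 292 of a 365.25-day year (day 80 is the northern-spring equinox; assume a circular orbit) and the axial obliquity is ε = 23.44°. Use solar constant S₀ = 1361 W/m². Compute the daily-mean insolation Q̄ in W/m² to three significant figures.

Solar longitude: λ_s = 360° × (292 − 80)/365.25 = 208.953°.
sin δ = sin 23.44° × sin 208.953° = -0.19256, so δ = -11.103°.
cos H₀ = −tan(-60.8°) tan(-11.103°) = -0.3511, H₀ = 1.9296 rad.
Bracket: H₀ sin φ sin δ + cos φ cos δ sin H₀ = 1.9296×-0.87292×-0.19256 + 0.48786×0.98128×0.93633 = 0.324345 + 0.448247 = 0.772592.
Q̄ = (S₀/π) × [bracket] = (1361/π) × 0.772592 = 334.7 W/m².

Q̄ ≈ 335 W/m²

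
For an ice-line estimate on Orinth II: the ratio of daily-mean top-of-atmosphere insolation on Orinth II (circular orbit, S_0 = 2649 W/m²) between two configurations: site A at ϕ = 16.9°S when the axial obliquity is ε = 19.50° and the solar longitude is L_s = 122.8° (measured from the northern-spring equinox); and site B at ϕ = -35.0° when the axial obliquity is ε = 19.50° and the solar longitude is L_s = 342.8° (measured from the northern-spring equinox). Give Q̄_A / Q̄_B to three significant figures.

— Configuration A (ϕ=-16.9°):
Solar declination: sin δ = sin ε · sin L_s = sin 19.50° × sin 122.8° = 0.28059, so δ = +16.295°.
cos h₀ = −tan(-16.9°) tan(+16.295°) = 0.0888, h₀ = 1.4819 rad.
Bracket: h₀ sin ϕ sin δ + cos ϕ cos δ sin h₀ = 1.4819×-0.29070×0.28059 + 0.95681×0.95983×0.99605 = -0.120875 + 0.914747 = 0.793872.
Q̄ = (S_0/π) × [bracket] = (2649/π) × 0.793872 = 669.40 W/m².
— Configuration B (ϕ=-35.0°):
Solar declination: sin δ = sin ε · sin L_s = sin 19.50° × sin 342.8° = -0.09871, so δ = -5.665°.
cos h₀ = −tan(-35.0°) tan(-5.665°) = -0.0695, h₀ = 1.6403 rad.
Bracket: h₀ sin ϕ sin δ + cos ϕ cos δ sin h₀ = 1.6403×-0.57358×-0.09871 + 0.81915×0.99512×0.99758 = 0.092871 + 0.813180 = 0.906051.
Q̄ = (S_0/π) × [bracket] = (2649/π) × 0.906051 = 763.98 W/m².
Ratio Q̄_A / Q̄_B = 669.40 / 763.98 = 0.8762.

Q̄_A / Q̄_B ≈ 0.876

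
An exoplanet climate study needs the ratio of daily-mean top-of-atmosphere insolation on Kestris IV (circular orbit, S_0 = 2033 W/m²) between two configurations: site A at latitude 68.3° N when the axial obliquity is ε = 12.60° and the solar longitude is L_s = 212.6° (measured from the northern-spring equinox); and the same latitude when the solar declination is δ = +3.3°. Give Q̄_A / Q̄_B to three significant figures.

Q̄_A / Q̄_B ≈ 0.464

— Configuration A (ϕ=+68.3°):
Solar declination: sin δ = sin ε · sin L_s = sin 12.60° × sin 212.6° = -0.11753, so δ = -6.750°.
cos h₀ = −tan(+68.3°) tan(-6.750°) = 0.2974, h₀ = 1.2688 rad.
Bracket: h₀ sin ϕ sin δ + cos ϕ cos δ sin h₀ = 1.2688×0.92913×-0.11753 + 0.36975×0.99307×0.95475 = -0.138554 + 0.350572 = 0.212018.
Q̄ = (S_0/π) × [bracket] = (2033/π) × 0.212018 = 137.20 W/m².
— Configuration B (ϕ=+68.3°):
cos h₀ = −tan(+68.3°) tan(+3.300°) = -0.1449, h₀ = 1.7162 rad.
Bracket: h₀ sin ϕ sin δ + cos ϕ cos δ sin h₀ = 1.7162×0.92913×0.05756 + 0.36975×0.99834×0.98945 = 0.091784 + 0.365242 = 0.457026.
Q̄ = (S_0/π) × [bracket] = (2033/π) × 0.457026 = 295.75 W/m².
Ratio Q̄_A / Q̄_B = 137.20 / 295.75 = 0.4639.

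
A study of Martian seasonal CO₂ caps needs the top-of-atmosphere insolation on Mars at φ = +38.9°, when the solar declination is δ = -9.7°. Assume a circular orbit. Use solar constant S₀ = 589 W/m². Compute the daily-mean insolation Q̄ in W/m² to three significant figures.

Q̄ ≈ 114 W/m²

cos H₀ = −tan(+38.9°) tan(-9.700°) = 0.1379, H₀ = 1.4324 rad.
Bracket: H₀ sin φ sin δ + cos φ cos δ sin H₀ = 1.4324×0.62796×-0.16849 + 0.77824×0.98570×0.99044 = -0.151555 + 0.759778 = 0.608223.
Q̄ = (S₀/π) × [bracket] = (589/π) × 0.608223 = 114.0 W/m².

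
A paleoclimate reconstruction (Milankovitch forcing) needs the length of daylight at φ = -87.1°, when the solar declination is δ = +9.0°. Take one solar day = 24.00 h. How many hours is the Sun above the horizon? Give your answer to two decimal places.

cos H₀ = −tan φ · tan δ = 3.1266 ≥ 1, so the Sun never rises (polar night) and H₀ = 0.
Daylight = 2H₀/(2π) × 24.00 h = (0.0000/π) × 24.00 = 0.00 h.

0.00 h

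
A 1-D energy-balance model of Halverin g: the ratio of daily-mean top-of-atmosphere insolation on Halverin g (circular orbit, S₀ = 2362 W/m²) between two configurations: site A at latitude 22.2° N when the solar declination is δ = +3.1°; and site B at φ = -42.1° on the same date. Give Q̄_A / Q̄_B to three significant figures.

Q̄_A / Q̄_B ≈ 1.40

— Configuration A (φ=+22.2°):
cos H₀ = −tan(+22.2°) tan(+3.100°) = -0.0221, H₀ = 1.5929 rad.
Bracket: H₀ sin φ sin δ + cos φ cos δ sin H₀ = 1.5929×0.37784×0.05408 + 0.92587×0.99854×0.99976 = 0.032549 + 0.924296 = 0.956845.
Q̄ = (S₀/π) × [bracket] = (2362/π) × 0.956845 = 719.40 W/m².
— Configuration B (φ=-42.1°):
cos H₀ = −tan(-42.1°) tan(+3.100°) = 0.0489, H₀ = 1.5218 rad.
Bracket: H₀ sin φ sin δ + cos φ cos δ sin H₀ = 1.5218×-0.67043×0.05408 + 0.74198×0.99854×0.99880 = -0.055176 + 0.740008 = 0.684832.
Q̄ = (S₀/π) × [bracket] = (2362/π) × 0.684832 = 514.89 W/m².
Ratio Q̄_A / Q̄_B = 719.40 / 514.89 = 1.397.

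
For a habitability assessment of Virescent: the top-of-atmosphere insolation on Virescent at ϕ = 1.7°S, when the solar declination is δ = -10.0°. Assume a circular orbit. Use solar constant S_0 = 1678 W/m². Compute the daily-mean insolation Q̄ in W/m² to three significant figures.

Q̄ ≈ 530 W/m²

cos h₀ = −tan(-1.7°) tan(-10.000°) = -0.0052, h₀ = 1.5760 rad.
Bracket: h₀ sin ϕ sin δ + cos ϕ cos δ sin h₀ = 1.5760×-0.02967×-0.17365 + 0.99956×0.98481×0.99999 = 0.008120 + 0.984367 = 0.992487.
Q̄ = (S_0/π) × [bracket] = (1678/π) × 0.992487 = 530.1 W/m².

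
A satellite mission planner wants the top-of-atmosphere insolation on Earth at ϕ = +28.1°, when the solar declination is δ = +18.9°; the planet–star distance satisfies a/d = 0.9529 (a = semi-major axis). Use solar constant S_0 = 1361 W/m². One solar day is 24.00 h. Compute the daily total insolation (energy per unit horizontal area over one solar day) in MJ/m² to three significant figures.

37.0 MJ/m²

cos h₀ = −tan(+28.1°) tan(+18.900°) = -0.1828, h₀ = 1.7546 rad.
Bracket: h₀ sin ϕ sin δ + cos ϕ cos δ sin h₀ = 1.7546×0.47101×0.32392 + 0.88213×0.94609×0.98315 = 0.267699 + 0.820512 = 1.088211.
Inverse-square distance factor (a/d)² = 0.9529² = 0.908018.
Q̄ = (S_0/π) × 0.908018 × [bracket] = (1361/π) × 0.908018 × 1.088211 = 428.07 W/m².
Daily total = Q̄ × 24.00 h × 3600 s/h = 428.07 × 24.00 × 3600 / 10⁶ = 36.99 MJ/m².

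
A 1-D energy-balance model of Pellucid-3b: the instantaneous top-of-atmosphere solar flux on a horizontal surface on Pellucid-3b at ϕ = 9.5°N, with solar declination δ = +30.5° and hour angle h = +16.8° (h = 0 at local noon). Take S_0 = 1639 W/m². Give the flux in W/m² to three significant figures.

cos θ_z = sin ϕ sin δ + cos ϕ cos δ cos h = 0.083768 + 0.813542 = 0.897310.
Flux = S_0 · cos θ_z = 1639 × 0.897310 = 1471 W/m².

1.47e+03 W/m²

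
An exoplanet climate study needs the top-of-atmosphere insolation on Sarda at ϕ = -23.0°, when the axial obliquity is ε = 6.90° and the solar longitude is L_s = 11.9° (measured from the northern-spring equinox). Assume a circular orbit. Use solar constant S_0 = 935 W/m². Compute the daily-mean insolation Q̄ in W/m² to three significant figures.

Q̄ ≈ 269 W/m²

Solar declination: sin δ = sin ε · sin L_s = sin 6.90° × sin 11.9° = 0.02477, so δ = +1.420°.
cos h₀ = −tan(-23.0°) tan(+1.420°) = 0.0105, h₀ = 1.5603 rad.
Bracket: h₀ sin ϕ sin δ + cos ϕ cos δ sin h₀ = 1.5603×-0.39073×0.02477 + 0.92050×0.99969×0.99994 = -0.015101 + 0.920159 = 0.905058.
Q̄ = (S_0/π) × [bracket] = (935/π) × 0.905058 = 269.4 W/m².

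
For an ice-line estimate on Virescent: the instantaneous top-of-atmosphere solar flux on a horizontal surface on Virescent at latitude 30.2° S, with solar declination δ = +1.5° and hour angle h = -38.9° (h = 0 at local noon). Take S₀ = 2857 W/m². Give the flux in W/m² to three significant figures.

cos θ_z = sin φ sin δ + cos φ cos δ cos h = -0.013168 + 0.672385 = 0.659217.
Flux = S₀ · cos θ_z = 2857 × 0.659217 = 1883 W/m².

1.88e+03 W/m²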